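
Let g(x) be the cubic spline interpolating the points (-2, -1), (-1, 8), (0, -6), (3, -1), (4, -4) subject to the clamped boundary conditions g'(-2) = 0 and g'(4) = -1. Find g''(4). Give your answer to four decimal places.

Let M_i = g''(x_i). Step sizes h_i = 1, 1, 3, 1; slopes of the chords Δ_i = (y_(i+1) - y_i)/h_i = 9, -14, 5/3, -3.
  1·M_0 + 4·M_1 + 1·M_2 = 6(Δ_1 - Δ_0) = -138
  1·M_1 + 8·M_2 + 3·M_3 = 6(Δ_2 - Δ_1) = 94
  3·M_2 + 8·M_3 + 1·M_4 = 6(Δ_3 - Δ_2) = -28
Clamped end conditions give two more equations: 2h_0·M_0 + h_0·M_1 = 6(Δ_0 - g'(-2)) = 54 and h_3·M_3 + 2h_3·M_4 = 6(g'(4) - Δ_3) = 12.
Hence M_0 = 3076/57, M_1 = -3074/57, M_2 = 1354/57, M_3 = -800/57, M_4 = 742/57.

13.0175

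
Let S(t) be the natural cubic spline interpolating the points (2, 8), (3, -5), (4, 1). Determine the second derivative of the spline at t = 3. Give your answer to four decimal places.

With M_i denoting the second derivative at x_i, h_i = 1, 1, and Δ_i = (y_(i+1) − y_i)/h_i = -13, 6:
  1·M_0 + 4·M_1 + 1·M_2 = 6(Δ_1 - Δ_0) = 114
Natural end conditions: M_0 = M_2 = 0.
Solving: M_0 = 0, M_1 = 57/2, M_2 = 0.

28.5000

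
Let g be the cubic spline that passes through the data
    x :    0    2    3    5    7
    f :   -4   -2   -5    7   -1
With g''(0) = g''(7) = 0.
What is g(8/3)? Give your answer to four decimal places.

Put M_i = g'' at the i-th knot. Here h = (2, 1, 2, 2) and Δ = (1, -3, 6, -4), so the interior equations h_(i-1)·M_(i-1) + 2(h_(i-1)+h_i)·M_i + h_i·M_(i+1) = 6(Δ_i − Δ_(i-1)) read
  2·M_0 + 6·M_1 + 1·M_2 = 6(Δ_1 - Δ_0) = -24
  1·M_1 + 6·M_2 + 2·M_3 = 6(Δ_2 - Δ_1) = 54
  2·M_2 + 8·M_3 + 2·M_4 = 6(Δ_3 - Δ_2) = -60
Natural end conditions: M_0 = M_4 = 0.
Forward elimination and back-substitution give M_0 = 0, M_1 = -201/32, M_2 = 219/16, M_3 = -699/64, M_4 = 0.
On [2, 3], g(x) = -2 - 51/16·(x - 2) - 201/64·(x - 2)² + 213/64·(x - 2)³.
With (x - 2) = 2/3: g(8/3) = -653/144.

-4.5347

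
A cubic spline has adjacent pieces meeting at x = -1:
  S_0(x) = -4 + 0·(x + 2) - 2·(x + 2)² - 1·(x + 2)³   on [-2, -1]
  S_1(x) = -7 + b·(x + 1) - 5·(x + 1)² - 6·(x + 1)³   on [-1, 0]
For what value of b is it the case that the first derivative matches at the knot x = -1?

S_0'(x) = 0 - 4·(x + 2) - 3·(x + 2)², so S_0'(-1) = -7. On the right, S_1'(-1) = b, so b = -7.

-7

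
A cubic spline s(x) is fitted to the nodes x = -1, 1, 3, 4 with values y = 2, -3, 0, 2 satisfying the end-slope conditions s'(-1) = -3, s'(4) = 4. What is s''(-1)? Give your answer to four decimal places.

-1.1304

Put M_i = s'' at the i-th knot. Here h = (2, 2, 1) and Δ = (-5/2, 3/2, 2), so the interior equations h_(i-1)·M_(i-1) + 2(h_(i-1)+h_i)·M_i + h_i·M_(i+1) = 6(Δ_i − Δ_(i-1)) read
  2·M_0 + 8·M_1 + 2·M_2 = 6(Δ_1 - Δ_0) = 24
  2·M_1 + 6·M_2 + 1·M_3 = 6(Δ_2 - Δ_1) = 3
Clamped end conditions give two more equations: 2h_0·M_0 + h_0·M_1 = 6(Δ_0 - s'(-1)) = 3 and h_2·M_2 + 2h_2·M_3 = 6(s'(4) - Δ_2) = 12.
Hence M_0 = -26/23, M_1 = 173/46, M_2 = -44/23, M_3 = 160/23.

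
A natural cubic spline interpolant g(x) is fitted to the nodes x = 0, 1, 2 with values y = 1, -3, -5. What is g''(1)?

With m_i denoting the second derivative at x_i, h_i = 1, 1, and Δ_i = (y_(i+1) − y_i)/h_i = -4, -2:
  1·m_0 + 4·m_1 + 1·m_2 = 6(Δ_1 - Δ_0) = 12
Natural end conditions: m_0 = m_2 = 0.
Forward elimination and back-substitution give m_0 = 0, m_1 = 3, m_2 = 0.

3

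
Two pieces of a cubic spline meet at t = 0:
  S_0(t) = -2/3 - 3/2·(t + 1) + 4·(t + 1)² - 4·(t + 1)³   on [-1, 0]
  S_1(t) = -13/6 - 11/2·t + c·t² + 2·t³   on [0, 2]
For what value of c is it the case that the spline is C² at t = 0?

S_0''(t) = 8 - 24·(t + 1), so S_0''(0) = -16. On the right, S_1''(0) = 2c, so c = -8.

-8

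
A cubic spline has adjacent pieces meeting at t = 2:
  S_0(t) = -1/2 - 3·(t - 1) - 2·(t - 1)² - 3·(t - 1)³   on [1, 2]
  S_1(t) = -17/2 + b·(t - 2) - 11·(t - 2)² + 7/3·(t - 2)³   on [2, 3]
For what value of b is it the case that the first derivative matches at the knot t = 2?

-16

S_0'(t) = -3 - 4·(t - 1) - 9·(t - 1)², so S_0'(2) = -16. On the right, S_1'(2) = b, so b = -16.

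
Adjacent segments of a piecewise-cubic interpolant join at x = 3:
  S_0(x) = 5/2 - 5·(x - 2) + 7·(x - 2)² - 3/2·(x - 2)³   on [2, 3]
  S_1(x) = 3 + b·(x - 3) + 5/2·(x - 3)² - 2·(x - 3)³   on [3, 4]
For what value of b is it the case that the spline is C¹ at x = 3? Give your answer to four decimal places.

4.5000

S_0'(x) = -5 + 14·(x - 2) - 9/2·(x - 2)², so S_0'(3) = 9/2. On the right, S_1'(3) = b, so b = 9/2.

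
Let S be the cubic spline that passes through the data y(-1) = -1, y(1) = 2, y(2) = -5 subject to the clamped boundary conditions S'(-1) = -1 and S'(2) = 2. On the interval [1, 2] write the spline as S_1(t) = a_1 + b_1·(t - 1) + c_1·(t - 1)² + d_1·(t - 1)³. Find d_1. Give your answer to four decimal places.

9.2500

With M_i denoting the second derivative at x_i, h_i = 2, 1, and Δ_i = (y_(i+1) − y_i)/h_i = 3/2, -7:
  2·M_0 + 6·M_1 + 1·M_2 = 6(Δ_1 - Δ_0) = -51
Clamped end conditions give two more equations: 2h_0·M_0 + h_0·M_1 = 6(Δ_0 - S'(-1)) = 15 and h_1·M_1 + 2h_1·M_2 = 6(S'(2) - Δ_1) = 54.
Forward elimination and back-substitution give M_0 = 53/4, M_1 = -19, M_2 = 73/2.
On [1, 2], with S_1(t) = a_1 + b_1·(t - 1) + c_1·(t - 1)² + d_1·(t - 1)³: c_1 = M_1/2 = -19/2, d_1 = (M_2 - M_1)/(6h_1) = 37/4, b_1 = Δ_1 - h_1(2M_1 + M_2)/6 = -27/4.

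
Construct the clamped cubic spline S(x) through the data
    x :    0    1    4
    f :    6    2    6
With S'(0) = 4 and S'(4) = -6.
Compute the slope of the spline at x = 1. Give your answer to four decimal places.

Let M_i = S''(x_i). Step sizes h_i = 1, 3; slopes of the chords Δ_i = (y_(i+1) - y_i)/h_i = -4, 4/3.
  1·M_0 + 8·M_1 + 3·M_2 = 6(Δ_1 - Δ_0) = 32
Clamped end conditions give two more equations: 2h_0·M_0 + h_0·M_1 = 6(Δ_0 - S'(0)) = -48 and h_1·M_1 + 2h_1·M_2 = 6(S'(4) - Δ_1) = -44.
Solving the tridiagonal system: M_0 = -61/2, M_1 = 13, M_2 = -83/6.
On [1, 4], S'(x) = b_1 + 2c_1·(x - 1) + 3d_1·(x - 1)² with b_1 = Δ_1 - h_1(2M_1 + M_2)/6 = -19/4, c_1 = M_1/2 = 13/2, d_1 = (M_2 - M_1)/(6h_1) = -161/108. So S'(1) = -19/4.

-4.7500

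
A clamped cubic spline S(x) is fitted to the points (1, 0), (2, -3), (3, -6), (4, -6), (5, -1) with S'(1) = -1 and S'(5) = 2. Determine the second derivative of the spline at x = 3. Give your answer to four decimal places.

1.5000

Write m_i for S''(x_i). With h_i = 1, 1, 1, 1 and divided differences Δ_i = -3, -3, 0, 5, the continuity of S' gives the tridiagonal system
  1·m_0 + 4·m_1 + 1·m_2 = 6(Δ_1 - Δ_0) = 0
  1·m_1 + 4·m_2 + 1·m_3 = 6(Δ_2 - Δ_1) = 18
  1·m_2 + 4·m_3 + 1·m_4 = 6(Δ_3 - Δ_2) = 30
Clamped end conditions give two more equations: 2h_0·m_0 + h_0·m_1 = 6(Δ_0 - S'(1)) = -12 and h_3·m_3 + 2h_3·m_4 = 6(S'(5) - Δ_3) = -18.
Solving: m_0 = -93/14, m_1 = 9/7, m_2 = 3/2, m_3 = 75/7, m_4 = -201/14.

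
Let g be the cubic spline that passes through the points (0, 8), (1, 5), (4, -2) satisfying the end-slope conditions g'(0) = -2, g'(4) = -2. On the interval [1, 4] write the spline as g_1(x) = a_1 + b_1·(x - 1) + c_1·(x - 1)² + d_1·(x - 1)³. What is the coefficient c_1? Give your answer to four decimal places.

Put M_i = g'' at the i-th knot. Here h = (1, 3) and Δ = (-3, -7/3), so the interior equations h_(i-1)·M_(i-1) + 2(h_(i-1)+h_i)·M_i + h_i·M_(i+1) = 6(Δ_i − Δ_(i-1)) read
  1·M_0 + 8·M_1 + 3·M_2 = 6(Δ_1 - Δ_0) = 4
Clamped end conditions give two more equations: 2h_0·M_0 + h_0·M_1 = 6(Δ_0 - g'(0)) = -6 and h_1·M_1 + 2h_1·M_2 = 6(g'(4) - Δ_1) = 2.
Solving: M_0 = -7/2, M_1 = 1, M_2 = -1/6.
On [1, 4], with g_1(x) = a_1 + b_1·(x - 1) + c_1·(x - 1)² + d_1·(x - 1)³: c_1 = M_1/2 = 1/2, d_1 = (M_2 - M_1)/(6h_1) = -7/108, b_1 = Δ_1 - h_1(2M_1 + M_2)/6 = -13/4.

0.5000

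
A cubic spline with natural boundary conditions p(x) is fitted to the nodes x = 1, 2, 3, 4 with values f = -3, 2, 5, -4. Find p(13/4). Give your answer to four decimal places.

3.7563

With σ_i denoting the second derivative at x_i, h_i = 1, 1, 1, and Δ_i = (y_(i+1) − y_i)/h_i = 5, 3, -9:
  1·σ_0 + 4·σ_1 + 1·σ_2 = 6(Δ_1 - Δ_0) = -12
  1·σ_1 + 4·σ_2 + 1·σ_3 = 6(Δ_2 - Δ_1) = -72
Natural end conditions: σ_0 = σ_3 = 0.
Solving: σ_0 = 0, σ_1 = 8/5, σ_2 = -92/5, σ_3 = 0.
On [3, 4], p(x) = 5 - 43/15·(x - 3) - 46/5·(x - 3)² + 46/15·(x - 3)³.
With (x - 3) = 1/4: p(13/4) = 601/160.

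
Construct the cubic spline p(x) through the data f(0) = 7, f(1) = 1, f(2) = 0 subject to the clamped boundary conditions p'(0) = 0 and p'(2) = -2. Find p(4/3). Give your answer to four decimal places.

0.1852

Put M_i = p'' at the i-th knot. Here h = (1, 1) and Δ = (-6, -1), so the interior equations h_(i-1)·M_(i-1) + 2(h_(i-1)+h_i)·M_i + h_i·M_(i+1) = 6(Δ_i − Δ_(i-1)) read
  1·M_0 + 4·M_1 + 1·M_2 = 6(Δ_1 - Δ_0) = 30
Clamped end conditions give two more equations: 2h_0·M_0 + h_0·M_1 = 6(Δ_0 - p'(0)) = -36 and h_1·M_1 + 2h_1·M_2 = 6(p'(2) - Δ_1) = -6.
Hence M_0 = -53/2, M_1 = 17, M_2 = -23/2.
On [1, 2], p(x) = 1 - 19/4·(x - 1) + 17/2·(x - 1)² - 19/4·(x - 1)³.
With (x - 1) = 1/3: p(4/3) = 5/27.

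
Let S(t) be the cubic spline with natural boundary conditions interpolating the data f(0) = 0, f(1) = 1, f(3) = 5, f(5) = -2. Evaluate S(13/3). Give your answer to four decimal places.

Let M_i = S''(x_i). Step sizes h_i = 1, 2, 2; slopes of the chords Δ_i = (y_(i+1) - y_i)/h_i = 1, 2, -7/2.
  1·M_0 + 6·M_1 + 2·M_2 = 6(Δ_1 - Δ_0) = 6
  2·M_1 + 8·M_2 + 2·M_3 = 6(Δ_2 - Δ_1) = -33
Natural end conditions: M_0 = M_3 = 0.
Solving the tridiagonal system: M_0 = 0, M_1 = 57/22, M_2 = -105/22, M_3 = 0.
On [3, 5], S(t) = 5 - 7/22·(t - 3) - 105/44·(t - 3)² + 35/88·(t - 3)³.
With (t - 3) = 4/3: S(13/3) = 379/297.

1.2761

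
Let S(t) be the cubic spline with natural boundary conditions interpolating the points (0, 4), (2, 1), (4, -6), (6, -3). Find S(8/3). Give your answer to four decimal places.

-1.5605

Let M_i = S''(x_i). Step sizes h_i = 2, 2, 2; slopes of the chords Δ_i = (y_(i+1) - y_i)/h_i = -3/2, -7/2, 3/2.
  2·M_0 + 8·M_1 + 2·M_2 = 6(Δ_1 - Δ_0) = -12
  2·M_1 + 8·M_2 + 2·M_3 = 6(Δ_2 - Δ_1) = 30
Natural end conditions: M_0 = M_3 = 0.
Hence M_0 = 0, M_1 = -13/5, M_2 = 22/5, M_3 = 0.
On [2, 4], S(t) = 1 - 97/30·(t - 2) - 13/10·(t - 2)² + 7/12·(t - 2)³.
With (t - 2) = 2/3: S(8/3) = -632/405.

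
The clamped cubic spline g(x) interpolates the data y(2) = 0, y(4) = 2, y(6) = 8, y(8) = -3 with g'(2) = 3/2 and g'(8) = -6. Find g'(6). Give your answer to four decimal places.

-1.1000

Put σ_i = g'' at the i-th knot. Here h = (2, 2, 2) and Δ = (1, 3, -11/2), so the interior equations h_(i-1)·σ_(i-1) + 2(h_(i-1)+h_i)·σ_i + h_i·σ_(i+1) = 6(Δ_i − Δ_(i-1)) read
  2·σ_0 + 8·σ_1 + 2·σ_2 = 6(Δ_1 - Δ_0) = 12
  2·σ_1 + 8·σ_2 + 2·σ_3 = 6(Δ_2 - Δ_1) = -51
Clamped end conditions give two more equations: 2h_0·σ_0 + h_0·σ_1 = 6(Δ_0 - g'(2)) = -3 and h_2·σ_2 + 2h_2·σ_3 = 6(g'(8) - Δ_2) = -3.
Solving the tridiagonal system: σ_0 = -29/10, σ_1 = 43/10, σ_2 = -83/10, σ_3 = 17/5.
On [6, 8], g'(x) = b_2 + 2c_2·(x - 6) + 3d_2·(x - 6)² with b_2 = Δ_2 - h_2(2σ_2 + σ_3)/6 = -11/10, c_2 = σ_2/2 = -83/20, d_2 = (σ_3 - σ_2)/(6h_2) = 39/40. So g'(6) = -11/10.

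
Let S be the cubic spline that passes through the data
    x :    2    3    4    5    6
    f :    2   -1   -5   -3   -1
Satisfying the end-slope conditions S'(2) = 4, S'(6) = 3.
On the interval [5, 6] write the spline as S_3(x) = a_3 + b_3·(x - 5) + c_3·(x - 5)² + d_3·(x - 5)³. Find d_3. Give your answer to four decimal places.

1.3929

Let M_i = S''(x_i). Step sizes h_i = 1, 1, 1, 1; slopes of the chords Δ_i = (y_(i+1) - y_i)/h_i = -3, -4, 2, 2.
  1·M_0 + 4·M_1 + 1·M_2 = 6(Δ_1 - Δ_0) = -6
  1·M_1 + 4·M_2 + 1·M_3 = 6(Δ_2 - Δ_1) = 36
  1·M_2 + 4·M_3 + 1·M_4 = 6(Δ_3 - Δ_2) = 0
Clamped end conditions give two more equations: 2h_0·M_0 + h_0·M_1 = 6(Δ_0 - S'(2)) = -42 and h_3·M_3 + 2h_3·M_4 = 6(S'(6) - Δ_3) = 6.
Hence M_0 = -305/14, M_1 = 11/7, M_2 = 19/2, M_3 = -25/7, M_4 = 67/14.
On [5, 6], with S_3(x) = a_3 + b_3·(x - 5) + c_3·(x - 5)² + d_3·(x - 5)³: c_3 = M_3/2 = -25/14, d_3 = (M_4 - M_3)/(6h_3) = 39/28, b_3 = Δ_3 - h_3(2M_3 + M_4)/6 = 67/28.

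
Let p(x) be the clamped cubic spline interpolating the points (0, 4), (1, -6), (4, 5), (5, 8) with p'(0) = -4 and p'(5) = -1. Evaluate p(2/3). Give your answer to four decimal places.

Let m_i = p''(x_i). Step sizes h_i = 1, 3, 1; slopes of the chords Δ_i = (y_(i+1) - y_i)/h_i = -10, 11/3, 3.
  1·m_0 + 8·m_1 + 3·m_2 = 6(Δ_1 - Δ_0) = 82
  3·m_1 + 8·m_2 + 1·m_3 = 6(Δ_2 - Δ_1) = -4
Clamped end conditions give two more equations: 2h_0·m_0 + h_0·m_1 = 6(Δ_0 - p'(0)) = -36 and h_2·m_2 + 2h_2·m_3 = 6(p'(5) - Δ_2) = -24.
Solving the tridiagonal system: m_0 = -1618/63, m_1 = 968/63, m_2 = -320/63, m_3 = -596/63.
On [0, 1], p(x) = 4 - 4·x - 809/63·x² + 431/63·x³.
With x = 2/3: p(2/3) = -3992/1701.

-2.3469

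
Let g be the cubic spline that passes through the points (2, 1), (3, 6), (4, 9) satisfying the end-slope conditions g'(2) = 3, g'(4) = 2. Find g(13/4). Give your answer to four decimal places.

7.0430

Let σ_i = g''(x_i). Step sizes h_i = 1, 1; slopes of the chords Δ_i = (y_(i+1) - y_i)/h_i = 5, 3.
  1·σ_0 + 4·σ_1 + 1·σ_2 = 6(Δ_1 - Δ_0) = -12
Clamped end conditions give two more equations: 2h_0·σ_0 + h_0·σ_1 = 6(Δ_0 - g'(2)) = 12 and h_1·σ_1 + 2h_1·σ_2 = 6(g'(4) - Δ_1) = -6.
Solving the tridiagonal system: σ_0 = 17/2, σ_1 = -5, σ_2 = -1/2.
On [3, 4], g(t) = 6 + 19/4·(t - 3) - 5/2·(t - 3)² + 3/4·(t - 3)³.
With (t - 3) = 1/4: g(13/4) = 1803/256.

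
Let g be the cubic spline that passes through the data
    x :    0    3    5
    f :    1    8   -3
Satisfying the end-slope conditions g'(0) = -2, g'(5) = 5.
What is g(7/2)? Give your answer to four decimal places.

4.5047

Let σ_i = g''(x_i). Step sizes h_i = 3, 2; slopes of the chords Δ_i = (y_(i+1) - y_i)/h_i = 7/3, -11/2.
  3·σ_0 + 10·σ_1 + 2·σ_2 = 6(Δ_1 - Δ_0) = -47
Clamped end conditions give two more equations: 2h_0·σ_0 + h_0·σ_1 = 6(Δ_0 - g'(0)) = 26 and h_1·σ_1 + 2h_1·σ_2 = 6(g'(5) - Δ_1) = 63.
Hence σ_0 = 313/30, σ_1 = -61/5, σ_2 = 437/20.
On [3, 5], g(x) = 8 - 93/20·(x - 3) - 61/10·(x - 3)² + 227/80·(x - 3)³.
With (x - 3) = 1/2: g(7/2) = 2883/640.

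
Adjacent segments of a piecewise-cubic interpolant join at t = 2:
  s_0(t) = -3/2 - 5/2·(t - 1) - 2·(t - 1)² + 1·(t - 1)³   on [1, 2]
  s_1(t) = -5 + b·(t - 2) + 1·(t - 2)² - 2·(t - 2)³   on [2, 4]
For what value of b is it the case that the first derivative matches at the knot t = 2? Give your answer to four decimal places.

-3.5000

s_0'(t) = -5/2 - 4·(t - 1) + 3·(t - 1)², so s_0'(2) = -7/2. On the right, s_1'(2) = b, so b = -7/2.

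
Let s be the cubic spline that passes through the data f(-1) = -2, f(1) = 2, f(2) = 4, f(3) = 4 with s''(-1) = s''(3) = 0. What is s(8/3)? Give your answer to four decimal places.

4.1546

Put σ_i = s'' at the i-th knot. Here h = (2, 1, 1) and Δ = (2, 2, 0), so the interior equations h_(i-1)·σ_(i-1) + 2(h_(i-1)+h_i)·σ_i + h_i·σ_(i+1) = 6(Δ_i − Δ_(i-1)) read
  2·σ_0 + 6·σ_1 + 1·σ_2 = 6(Δ_1 - Δ_0) = 0
  1·σ_1 + 4·σ_2 + 1·σ_3 = 6(Δ_2 - Δ_1) = -12
Natural end conditions: σ_0 = σ_3 = 0.
Forward elimination and back-substitution give σ_0 = 0, σ_1 = 12/23, σ_2 = -72/23, σ_3 = 0.
On [2, 3], s(t) = 4 + 24/23·(t - 2) - 36/23·(t - 2)² + 12/23·(t - 2)³.
With (t - 2) = 2/3: s(8/3) = 860/207.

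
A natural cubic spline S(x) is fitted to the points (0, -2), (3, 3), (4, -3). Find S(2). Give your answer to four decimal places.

4.5278

Let σ_i = S''(x_i). Step sizes h_i = 3, 1; slopes of the chords Δ_i = (y_(i+1) - y_i)/h_i = 5/3, -6.
  3·σ_0 + 8·σ_1 + 1·σ_2 = 6(Δ_1 - Δ_0) = -46
Natural end conditions: σ_0 = σ_2 = 0.
Solving the tridiagonal system: σ_0 = 0, σ_1 = -23/4, σ_2 = 0.
On [0, 3], S(x) = -2 + 109/24·x + 0·x² - 23/72·x³.
With x = 2: S(2) = 163/36.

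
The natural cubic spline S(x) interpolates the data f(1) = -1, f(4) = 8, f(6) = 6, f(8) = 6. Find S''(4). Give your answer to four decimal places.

-2.6842

Let M_i = S''(x_i). Step sizes h_i = 3, 2, 2; slopes of the chords Δ_i = (y_(i+1) - y_i)/h_i = 3, -1, 0.
  3·M_0 + 10·M_1 + 2·M_2 = 6(Δ_1 - Δ_0) = -24
  2·M_1 + 8·M_2 + 2·M_3 = 6(Δ_2 - Δ_1) = 6
Natural end conditions: M_0 = M_3 = 0.
Solving the tridiagonal system: M_0 = 0, M_1 = -51/19, M_2 = 27/19, M_3 = 0.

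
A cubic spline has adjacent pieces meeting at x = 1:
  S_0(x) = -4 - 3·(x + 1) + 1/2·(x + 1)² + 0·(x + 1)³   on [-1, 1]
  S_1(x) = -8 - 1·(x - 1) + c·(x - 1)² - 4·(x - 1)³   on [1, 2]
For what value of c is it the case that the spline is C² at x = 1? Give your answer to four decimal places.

0.5000

S_0''(x) = 1 + 0·(x + 1), so S_0''(1) = 1. On the right, S_1''(1) = 2c, so c = 1/2.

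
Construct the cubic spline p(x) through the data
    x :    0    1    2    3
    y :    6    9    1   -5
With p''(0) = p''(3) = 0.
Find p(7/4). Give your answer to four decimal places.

Let M_i = p''(x_i). Step sizes h_i = 1, 1, 1; slopes of the chords Δ_i = (y_(i+1) - y_i)/h_i = 3, -8, -6.
  1·M_0 + 4·M_1 + 1·M_2 = 6(Δ_1 - Δ_0) = -66
  1·M_1 + 4·M_2 + 1·M_3 = 6(Δ_2 - Δ_1) = 12
Natural end conditions: M_0 = M_3 = 0.
Solving the tridiagonal system: M_0 = 0, M_1 = -92/5, M_2 = 38/5, M_3 = 0.
On [1, 2], p(x) = 9 - 47/15·(x - 1) - 46/5·(x - 1)² + 13/3·(x - 1)³.
With (x - 1) = 3/4: p(7/4) = 1057/320.

3.3031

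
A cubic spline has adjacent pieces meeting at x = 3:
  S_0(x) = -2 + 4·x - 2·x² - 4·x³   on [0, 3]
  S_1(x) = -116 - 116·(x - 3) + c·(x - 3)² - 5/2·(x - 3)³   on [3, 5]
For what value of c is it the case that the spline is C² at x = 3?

-38

S_0''(x) = -4 - 24·x, so S_0''(3) = -76. On the right, S_1''(3) = 2c, so c = -38.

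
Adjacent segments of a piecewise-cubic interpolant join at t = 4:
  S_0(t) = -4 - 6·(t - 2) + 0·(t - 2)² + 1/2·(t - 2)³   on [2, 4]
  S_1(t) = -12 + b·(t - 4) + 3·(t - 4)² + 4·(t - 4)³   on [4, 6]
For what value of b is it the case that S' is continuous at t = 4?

S_0'(t) = -6 + 0·(t - 2) + 3/2·(t - 2)², so S_0'(4) = 0. On the right, S_1'(4) = b, so b = 0.

0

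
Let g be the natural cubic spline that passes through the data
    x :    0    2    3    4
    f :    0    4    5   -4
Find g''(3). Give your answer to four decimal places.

-15.3913

Let M_i = g''(x_i). Step sizes h_i = 2, 1, 1; slopes of the chords Δ_i = (y_(i+1) - y_i)/h_i = 2, 1, -9.
  2·M_0 + 6·M_1 + 1·M_2 = 6(Δ_1 - Δ_0) = -6
  1·M_1 + 4·M_2 + 1·M_3 = 6(Δ_2 - Δ_1) = -60
Natural end conditions: M_0 = M_3 = 0.
Solving the tridiagonal system: M_0 = 0, M_1 = 36/23, M_2 = -354/23, M_3 = 0.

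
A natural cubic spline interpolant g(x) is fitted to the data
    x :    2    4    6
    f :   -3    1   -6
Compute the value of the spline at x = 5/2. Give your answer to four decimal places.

-1.3555

With M_i denoting the second derivative at x_i, h_i = 2, 2, and Δ_i = (y_(i+1) − y_i)/h_i = 2, -7/2:
  2·M_0 + 8·M_1 + 2·M_2 = 6(Δ_1 - Δ_0) = -33
Natural end conditions: M_0 = M_2 = 0.
Hence M_0 = 0, M_1 = -33/8, M_2 = 0.
On [2, 4], g(x) = -3 + 27/8·(x - 2) + 0·(x - 2)² - 11/32·(x - 2)³.
With (x - 2) = 1/2: g(5/2) = -347/256.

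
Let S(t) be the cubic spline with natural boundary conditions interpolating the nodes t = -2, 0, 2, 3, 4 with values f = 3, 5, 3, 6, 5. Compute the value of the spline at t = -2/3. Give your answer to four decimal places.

With m_i denoting the second derivative at x_i, h_i = 2, 2, 1, 1, and Δ_i = (y_(i+1) − y_i)/h_i = 1, -1, 3, -1:
  2·m_0 + 8·m_1 + 2·m_2 = 6(Δ_1 - Δ_0) = -12
  2·m_1 + 6·m_2 + 1·m_3 = 6(Δ_2 - Δ_1) = 24
  1·m_2 + 4·m_3 + 1·m_4 = 6(Δ_3 - Δ_2) = -24
Natural end conditions: m_0 = m_4 = 0.
Solving the tridiagonal system: m_0 = 0, m_1 = -43/14, m_2 = 44/7, m_3 = -53/7, m_4 = 0.
On [-2, 0], S(t) = 3 + 85/42·(t + 2) + 0·(t + 2)² - 43/168·(t + 2)³.
With (t + 2) = 4/3: S(-2/3) = 2887/567.

5.0917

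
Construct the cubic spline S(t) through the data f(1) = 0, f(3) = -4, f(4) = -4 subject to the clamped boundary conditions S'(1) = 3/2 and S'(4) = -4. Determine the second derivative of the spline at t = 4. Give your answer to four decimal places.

Let M_i = S''(x_i). Step sizes h_i = 2, 1; slopes of the chords Δ_i = (y_(i+1) - y_i)/h_i = -2, 0.
  2·M_0 + 6·M_1 + 1·M_2 = 6(Δ_1 - Δ_0) = 12
Clamped end conditions give two more equations: 2h_0·M_0 + h_0·M_1 = 6(Δ_0 - S'(1)) = -21 and h_1·M_1 + 2h_1·M_2 = 6(S'(4) - Δ_1) = -24.
Hence M_0 = -109/12, M_1 = 23/3, M_2 = -95/6.

-15.8333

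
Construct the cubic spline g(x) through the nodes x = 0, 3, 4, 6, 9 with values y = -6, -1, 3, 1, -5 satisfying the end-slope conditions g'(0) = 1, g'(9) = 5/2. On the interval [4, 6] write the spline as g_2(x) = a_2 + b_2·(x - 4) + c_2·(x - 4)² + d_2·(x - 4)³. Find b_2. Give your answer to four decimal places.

2.7475

Let M_i = g''(x_i). Step sizes h_i = 3, 1, 2, 3; slopes of the chords Δ_i = (y_(i+1) - y_i)/h_i = 5/3, 4, -1, -2.
  3·M_0 + 8·M_1 + 1·M_2 = 6(Δ_1 - Δ_0) = 14
  1·M_1 + 6·M_2 + 2·M_3 = 6(Δ_2 - Δ_1) = -30
  2·M_2 + 10·M_3 + 3·M_4 = 6(Δ_3 - Δ_2) = -6
Clamped end conditions give two more equations: 2h_0·M_0 + h_0·M_1 = 6(Δ_0 - g'(0)) = 4 and h_3·M_3 + 2h_3·M_4 = 6(g'(9) - Δ_3) = 27.
Solving the tridiagonal system: M_0 = -64/99, M_1 = 260/99, M_2 = -502/99, M_3 = -109/99, M_4 = 500/99.
On [4, 6], with g_2(x) = a_2 + b_2·(x - 4) + c_2·(x - 4)² + d_2·(x - 4)³: c_2 = M_2/2 = -251/99, d_2 = (M_3 - M_2)/(6h_2) = 131/396, b_2 = Δ_2 - h_2(2M_2 + M_3)/6 = 272/99.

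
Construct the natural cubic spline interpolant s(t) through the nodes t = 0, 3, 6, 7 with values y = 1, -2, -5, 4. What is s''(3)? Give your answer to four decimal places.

Let m_i = s''(x_i). Step sizes h_i = 3, 3, 1; slopes of the chords Δ_i = (y_(i+1) - y_i)/h_i = -1, -1, 9.
  3·m_0 + 12·m_1 + 3·m_2 = 6(Δ_1 - Δ_0) = 0
  3·m_1 + 8·m_2 + 1·m_3 = 6(Δ_2 - Δ_1) = 60
Natural end conditions: m_0 = m_3 = 0.
Solving: m_0 = 0, m_1 = -60/29, m_2 = 240/29, m_3 = 0.

-2.0690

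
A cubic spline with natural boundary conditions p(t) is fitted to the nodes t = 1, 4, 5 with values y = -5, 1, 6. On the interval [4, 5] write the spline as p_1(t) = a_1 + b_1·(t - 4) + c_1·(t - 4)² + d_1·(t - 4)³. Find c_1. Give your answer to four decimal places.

With σ_i denoting the second derivative at x_i, h_i = 3, 1, and Δ_i = (y_(i+1) − y_i)/h_i = 2, 5:
  3·σ_0 + 8·σ_1 + 1·σ_2 = 6(Δ_1 - Δ_0) = 18
Natural end conditions: σ_0 = σ_2 = 0.
Forward elimination and back-substitution give σ_0 = 0, σ_1 = 9/4, σ_2 = 0.
On [4, 5], with p_1(t) = a_1 + b_1·(t - 4) + c_1·(t - 4)² + d_1·(t - 4)³: c_1 = σ_1/2 = 9/8, d_1 = (σ_2 - σ_1)/(6h_1) = -3/8, b_1 = Δ_1 - h_1(2σ_1 + σ_2)/6 = 17/4.

1.1250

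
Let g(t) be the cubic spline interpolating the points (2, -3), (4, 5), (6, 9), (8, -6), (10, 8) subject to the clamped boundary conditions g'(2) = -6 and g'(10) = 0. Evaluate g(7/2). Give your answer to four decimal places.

1.0555

Write σ_i for g''(x_i). With h_i = 2, 2, 2, 2 and divided differences Δ_i = 4, 2, -15/2, 7, the continuity of g' gives the tridiagonal system
  2·σ_0 + 8·σ_1 + 2·σ_2 = 6(Δ_1 - Δ_0) = -12
  2·σ_1 + 8·σ_2 + 2·σ_3 = 6(Δ_2 - Δ_1) = -57
  2·σ_2 + 8·σ_3 + 2·σ_4 = 6(Δ_3 - Δ_2) = 87
Clamped end conditions give two more equations: 2h_0·σ_0 + h_0·σ_1 = 6(Δ_0 - g'(2)) = 60 and h_3·σ_3 + 2h_3·σ_4 = 6(g'(10) - Δ_3) = -42.
Forward elimination and back-substitution give σ_0 = 1839/112, σ_1 = -159/56, σ_2 = -177/16, σ_3 = 1041/56, σ_4 = -2217/112.
On [2, 4], g(t) = -3 - 6·(t - 2) + 1839/224·(t - 2)² - 719/448·(t - 2)³.
With (t - 2) = 3/2: g(7/2) = 3783/3584.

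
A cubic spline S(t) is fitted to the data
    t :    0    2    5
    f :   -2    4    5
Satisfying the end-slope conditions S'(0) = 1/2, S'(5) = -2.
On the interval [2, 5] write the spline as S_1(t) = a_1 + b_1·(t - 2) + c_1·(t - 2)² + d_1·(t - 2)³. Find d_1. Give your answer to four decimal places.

Let M_i = S''(x_i). Step sizes h_i = 2, 3; slopes of the chords Δ_i = (y_(i+1) - y_i)/h_i = 3, 1/3.
  2·M_0 + 10·M_1 + 3·M_2 = 6(Δ_1 - Δ_0) = -16
Clamped end conditions give two more equations: 2h_0·M_0 + h_0·M_1 = 6(Δ_0 - S'(0)) = 15 and h_1·M_1 + 2h_1·M_2 = 6(S'(5) - Δ_1) = -14.
Forward elimination and back-substitution give M_0 = 97/20, M_1 = -11/5, M_2 = -37/30.
On [2, 5], with S_1(t) = a_1 + b_1·(t - 2) + c_1·(t - 2)² + d_1·(t - 2)³: c_1 = M_1/2 = -11/10, d_1 = (M_2 - M_1)/(6h_1) = 29/540, b_1 = Δ_1 - h_1(2M_1 + M_2)/6 = 63/20.

0.0537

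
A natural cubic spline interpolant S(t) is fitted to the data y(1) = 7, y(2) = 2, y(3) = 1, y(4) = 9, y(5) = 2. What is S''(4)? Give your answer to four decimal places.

-27.5357

Write σ_i for S''(x_i). With h_i = 1, 1, 1, 1 and divided differences Δ_i = -5, -1, 8, -7, the continuity of S' gives the tridiagonal system
  1·σ_0 + 4·σ_1 + 1·σ_2 = 6(Δ_1 - Δ_0) = 24
  1·σ_1 + 4·σ_2 + 1·σ_3 = 6(Δ_2 - Δ_1) = 54
  1·σ_2 + 4·σ_3 + 1·σ_4 = 6(Δ_3 - Δ_2) = -90
Natural end conditions: σ_0 = σ_4 = 0.
Solving the tridiagonal system: σ_0 = 0, σ_1 = 27/28, σ_2 = 141/7, σ_3 = -771/28, σ_4 = 0.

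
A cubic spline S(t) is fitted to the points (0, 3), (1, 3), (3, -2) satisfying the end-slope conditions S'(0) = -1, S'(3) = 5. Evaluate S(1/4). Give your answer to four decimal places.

Write M_i for S''(x_i). With h_i = 1, 2 and divided differences Δ_i = 0, -5/2, the continuity of S' gives the tridiagonal system
  1·M_0 + 6·M_1 + 2·M_2 = 6(Δ_1 - Δ_0) = -15
Clamped end conditions give two more equations: 2h_0·M_0 + h_0·M_1 = 6(Δ_0 - S'(0)) = 6 and h_1·M_1 + 2h_1·M_2 = 6(S'(3) - Δ_1) = 45.
Solving the tridiagonal system: M_0 = 15/2, M_1 = -9, M_2 = 63/4.
On [0, 1], S(t) = 3 - 1·t + 15/4·t² - 11/4·t³.
With t = 1/4: S(1/4) = 753/256.

2.9414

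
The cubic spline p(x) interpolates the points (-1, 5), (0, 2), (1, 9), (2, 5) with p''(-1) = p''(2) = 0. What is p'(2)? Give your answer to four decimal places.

-7.6000

With M_i denoting the second derivative at x_i, h_i = 1, 1, 1, and Δ_i = (y_(i+1) − y_i)/h_i = -3, 7, -4:
  1·M_0 + 4·M_1 + 1·M_2 = 6(Δ_1 - Δ_0) = 60
  1·M_1 + 4·M_2 + 1·M_3 = 6(Δ_2 - Δ_1) = -66
Natural end conditions: M_0 = M_3 = 0.
Forward elimination and back-substitution give M_0 = 0, M_1 = 102/5, M_2 = -108/5, M_3 = 0.
On [1, 2], p'(x) = b_2 + 2c_2·(x - 1) + 3d_2·(x - 1)² with b_2 = Δ_2 - h_2(2M_2 + M_3)/6 = 16/5, c_2 = M_2/2 = -54/5, d_2 = (M_3 - M_2)/(6h_2) = 18/5. So p'(2) = -38/5.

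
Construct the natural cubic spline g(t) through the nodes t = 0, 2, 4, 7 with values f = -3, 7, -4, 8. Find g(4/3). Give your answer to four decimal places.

With M_i denoting the second derivative at x_i, h_i = 2, 2, 3, and Δ_i = (y_(i+1) − y_i)/h_i = 5, -11/2, 4:
  2·M_0 + 8·M_1 + 2·M_2 = 6(Δ_1 - Δ_0) = -63
  2·M_1 + 10·M_2 + 3·M_3 = 6(Δ_2 - Δ_1) = 57
Natural end conditions: M_0 = M_3 = 0.
Forward elimination and back-substitution give M_0 = 0, M_1 = -186/19, M_2 = 291/38, M_3 = 0.
On [0, 2], g(t) = -3 + 157/19·t + 0·t² - 31/38·t³.
With t = 4/3: g(4/3) = 3121/513.

6.0838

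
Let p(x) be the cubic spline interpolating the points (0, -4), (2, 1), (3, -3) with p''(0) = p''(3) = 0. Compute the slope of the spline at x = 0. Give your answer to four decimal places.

Put m_i = p'' at the i-th knot. Here h = (2, 1) and Δ = (5/2, -4), so the interior equations h_(i-1)·m_(i-1) + 2(h_(i-1)+h_i)·m_i + h_i·m_(i+1) = 6(Δ_i − Δ_(i-1)) read
  2·m_0 + 6·m_1 + 1·m_2 = 6(Δ_1 - Δ_0) = -39
Natural end conditions: m_0 = m_2 = 0.
Solving: m_0 = 0, m_1 = -13/2, m_2 = 0.
On [0, 2], p'(x) = b_0 + 2c_0·x + 3d_0·x² with b_0 = Δ_0 - h_0(2m_0 + m_1)/6 = 14/3, c_0 = m_0/2 = 0, d_0 = (m_1 - m_0)/(6h_0) = -13/24. So p'(0) = 14/3.

4.6667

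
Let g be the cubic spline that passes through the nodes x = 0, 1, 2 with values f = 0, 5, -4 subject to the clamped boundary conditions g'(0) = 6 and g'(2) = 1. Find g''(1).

-37

With m_i denoting the second derivative at x_i, h_i = 1, 1, and Δ_i = (y_(i+1) − y_i)/h_i = 5, -9:
  1·m_0 + 4·m_1 + 1·m_2 = 6(Δ_1 - Δ_0) = -84
Clamped end conditions give two more equations: 2h_0·m_0 + h_0·m_1 = 6(Δ_0 - g'(0)) = -6 and h_1·m_1 + 2h_1·m_2 = 6(g'(2) - Δ_1) = 60.
Solving the tridiagonal system: m_0 = 31/2, m_1 = -37, m_2 = 97/2.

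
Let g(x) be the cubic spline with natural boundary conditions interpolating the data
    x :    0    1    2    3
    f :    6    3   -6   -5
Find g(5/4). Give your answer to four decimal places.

0.7750

Let m_i = g''(x_i). Step sizes h_i = 1, 1, 1; slopes of the chords Δ_i = (y_(i+1) - y_i)/h_i = -3, -9, 1.
  1·m_0 + 4·m_1 + 1·m_2 = 6(Δ_1 - Δ_0) = -36
  1·m_1 + 4·m_2 + 1·m_3 = 6(Δ_2 - Δ_1) = 60
Natural end conditions: m_0 = m_3 = 0.
Hence m_0 = 0, m_1 = -68/5, m_2 = 92/5, m_3 = 0.
On [1, 2], g(x) = 3 - 113/15·(x - 1) - 34/5·(x - 1)² + 16/3·(x - 1)³.
With (x - 1) = 1/4: g(5/4) = 31/40.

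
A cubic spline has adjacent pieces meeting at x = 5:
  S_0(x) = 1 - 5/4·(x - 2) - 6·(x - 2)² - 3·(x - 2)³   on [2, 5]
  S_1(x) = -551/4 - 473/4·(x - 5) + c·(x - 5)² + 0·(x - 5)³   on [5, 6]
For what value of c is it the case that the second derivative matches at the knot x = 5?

-33

S_0''(x) = -12 - 18·(x - 2), so S_0''(5) = -66. On the right, S_1''(5) = 2c, so c = -33.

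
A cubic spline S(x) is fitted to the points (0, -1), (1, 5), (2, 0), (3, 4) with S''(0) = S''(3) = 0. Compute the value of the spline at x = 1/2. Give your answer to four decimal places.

3.3250

Put σ_i = S'' at the i-th knot. Here h = (1, 1, 1) and Δ = (6, -5, 4), so the interior equations h_(i-1)·σ_(i-1) + 2(h_(i-1)+h_i)·σ_i + h_i·σ_(i+1) = 6(Δ_i − Δ_(i-1)) read
  1·σ_0 + 4·σ_1 + 1·σ_2 = 6(Δ_1 - Δ_0) = -66
  1·σ_1 + 4·σ_2 + 1·σ_3 = 6(Δ_2 - Δ_1) = 54
Natural end conditions: σ_0 = σ_3 = 0.
Solving: σ_0 = 0, σ_1 = -106/5, σ_2 = 94/5, σ_3 = 0.
On [0, 1], S(x) = -1 + 143/15·x + 0·x² - 53/15·x³.
With x = 1/2: S(1/2) = 133/40.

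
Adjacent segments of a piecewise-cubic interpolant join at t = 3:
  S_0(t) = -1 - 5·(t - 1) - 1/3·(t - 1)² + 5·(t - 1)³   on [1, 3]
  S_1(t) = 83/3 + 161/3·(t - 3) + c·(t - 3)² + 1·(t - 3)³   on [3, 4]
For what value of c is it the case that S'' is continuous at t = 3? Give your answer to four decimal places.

29.6667

S_0''(t) = -2/3 + 30·(t - 1), so S_0''(3) = 178/3. On the right, S_1''(3) = 2c, so c = 89/3.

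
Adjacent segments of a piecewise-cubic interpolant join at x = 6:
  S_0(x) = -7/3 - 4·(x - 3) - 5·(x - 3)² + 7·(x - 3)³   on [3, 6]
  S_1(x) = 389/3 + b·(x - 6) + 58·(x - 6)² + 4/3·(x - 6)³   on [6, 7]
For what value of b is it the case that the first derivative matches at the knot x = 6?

155

S_0'(x) = -4 - 10·(x - 3) + 21·(x - 3)², so S_0'(6) = 155. On the right, S_1'(6) = b, so b = 155.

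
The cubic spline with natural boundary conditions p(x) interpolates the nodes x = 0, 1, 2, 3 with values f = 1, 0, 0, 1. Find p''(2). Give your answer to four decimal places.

With σ_i denoting the second derivative at x_i, h_i = 1, 1, 1, and Δ_i = (y_(i+1) − y_i)/h_i = -1, 0, 1:
  1·σ_0 + 4·σ_1 + 1·σ_2 = 6(Δ_1 - Δ_0) = 6
  1·σ_1 + 4·σ_2 + 1·σ_3 = 6(Δ_2 - Δ_1) = 6
Natural end conditions: σ_0 = σ_3 = 0.
Forward elimination and back-substitution give σ_0 = 0, σ_1 = 6/5, σ_2 = 6/5, σ_3 = 0.

1.2000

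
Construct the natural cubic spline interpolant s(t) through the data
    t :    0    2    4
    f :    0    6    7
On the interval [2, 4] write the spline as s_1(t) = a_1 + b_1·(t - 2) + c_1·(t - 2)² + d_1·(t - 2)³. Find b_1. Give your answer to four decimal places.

1.7500

Write M_i for s''(x_i). With h_i = 2, 2 and divided differences Δ_i = 3, 1/2, the continuity of s' gives the tridiagonal system
  2·M_0 + 8·M_1 + 2·M_2 = 6(Δ_1 - Δ_0) = -15
Natural end conditions: M_0 = M_2 = 0.
Solving: M_0 = 0, M_1 = -15/8, M_2 = 0.
On [2, 4], with s_1(t) = a_1 + b_1·(t - 2) + c_1·(t - 2)² + d_1·(t - 2)³: c_1 = M_1/2 = -15/16, d_1 = (M_2 - M_1)/(6h_1) = 5/32, b_1 = Δ_1 - h_1(2M_1 + M_2)/6 = 7/4.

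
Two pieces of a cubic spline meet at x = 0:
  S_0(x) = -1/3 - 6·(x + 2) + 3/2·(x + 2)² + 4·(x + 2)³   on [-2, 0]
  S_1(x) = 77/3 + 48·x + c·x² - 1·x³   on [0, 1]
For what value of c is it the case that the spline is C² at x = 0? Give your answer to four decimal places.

25.5000

S_0''(x) = 3 + 24·(x + 2), so S_0''(0) = 51. On the right, S_1''(0) = 2c, so c = 51/2.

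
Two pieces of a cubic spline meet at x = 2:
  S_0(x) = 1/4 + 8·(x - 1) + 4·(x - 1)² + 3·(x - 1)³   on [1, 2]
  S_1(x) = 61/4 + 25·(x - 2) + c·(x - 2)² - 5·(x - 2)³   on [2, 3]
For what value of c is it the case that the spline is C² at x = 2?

S_0''(x) = 8 + 18·(x - 1), so S_0''(2) = 26. On the right, S_1''(2) = 2c, so c = 13.

13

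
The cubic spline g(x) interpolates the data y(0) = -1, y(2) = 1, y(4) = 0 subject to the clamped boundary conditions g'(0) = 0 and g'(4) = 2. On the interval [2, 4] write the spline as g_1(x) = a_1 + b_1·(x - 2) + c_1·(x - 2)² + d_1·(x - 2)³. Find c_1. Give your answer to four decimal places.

Write M_i for g''(x_i). With h_i = 2, 2 and divided differences Δ_i = 1, -1/2, the continuity of g' gives the tridiagonal system
  2·M_0 + 8·M_1 + 2·M_2 = 6(Δ_1 - Δ_0) = -9
Clamped end conditions give two more equations: 2h_0·M_0 + h_0·M_1 = 6(Δ_0 - g'(0)) = 6 and h_1·M_1 + 2h_1·M_2 = 6(g'(4) - Δ_1) = 15.
Forward elimination and back-substitution give M_0 = 25/8, M_1 = -13/4, M_2 = 43/8.
On [2, 4], with g_1(x) = a_1 + b_1·(x - 2) + c_1·(x - 2)² + d_1·(x - 2)³: c_1 = M_1/2 = -13/8, d_1 = (M_2 - M_1)/(6h_1) = 23/32, b_1 = Δ_1 - h_1(2M_1 + M_2)/6 = -1/8.

-1.6250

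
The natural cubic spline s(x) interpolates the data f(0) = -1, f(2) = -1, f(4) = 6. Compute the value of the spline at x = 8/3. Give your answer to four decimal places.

0.6852

With M_i denoting the second derivative at x_i, h_i = 2, 2, and Δ_i = (y_(i+1) − y_i)/h_i = 0, 7/2:
  2·M_0 + 8·M_1 + 2·M_2 = 6(Δ_1 - Δ_0) = 21
Natural end conditions: M_0 = M_2 = 0.
Solving the tridiagonal system: M_0 = 0, M_1 = 21/8, M_2 = 0.
On [2, 4], s(x) = -1 + 7/4·(x - 2) + 21/16·(x - 2)² - 7/32·(x - 2)³.
With (x - 2) = 2/3: s(8/3) = 37/54.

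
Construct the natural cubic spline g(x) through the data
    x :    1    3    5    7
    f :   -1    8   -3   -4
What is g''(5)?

6

With M_i denoting the second derivative at x_i, h_i = 2, 2, 2, and Δ_i = (y_(i+1) − y_i)/h_i = 9/2, -11/2, -1/2:
  2·M_0 + 8·M_1 + 2·M_2 = 6(Δ_1 - Δ_0) = -60
  2·M_1 + 8·M_2 + 2·M_3 = 6(Δ_2 - Δ_1) = 30
Natural end conditions: M_0 = M_3 = 0.
Hence M_0 = 0, M_1 = -9, M_2 = 6, M_3 = 0.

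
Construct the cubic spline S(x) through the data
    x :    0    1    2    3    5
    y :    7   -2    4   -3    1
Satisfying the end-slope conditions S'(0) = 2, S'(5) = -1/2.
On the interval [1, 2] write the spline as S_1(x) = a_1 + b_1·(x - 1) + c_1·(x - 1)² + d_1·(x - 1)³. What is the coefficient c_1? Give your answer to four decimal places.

22.6707

Let M_i = S''(x_i). Step sizes h_i = 1, 1, 1, 2; slopes of the chords Δ_i = (y_(i+1) - y_i)/h_i = -9, 6, -7, 2.
  1·M_0 + 4·M_1 + 1·M_2 = 6(Δ_1 - Δ_0) = 90
  1·M_1 + 4·M_2 + 1·M_3 = 6(Δ_2 - Δ_1) = -78
  1·M_2 + 6·M_3 + 2·M_4 = 6(Δ_3 - Δ_2) = 54
Clamped end conditions give two more equations: 2h_0·M_0 + h_0·M_1 = 6(Δ_0 - S'(0)) = -66 and h_3·M_3 + 2h_3·M_4 = 6(S'(5) - Δ_3) = -15.
Solving the tridiagonal system: M_0 = -4565/82, M_1 = 1859/41, M_2 = -2927/82, M_3 = 797/41, M_4 = -2209/164.
On [1, 2], with S_1(x) = a_1 + b_1·(x - 1) + c_1·(x - 1)² + d_1·(x - 1)³: c_1 = M_1/2 = 1859/82, d_1 = (M_2 - M_1)/(6h_1) = -2215/164, b_1 = Δ_1 - h_1(2M_1 + M_2)/6 = -519/164.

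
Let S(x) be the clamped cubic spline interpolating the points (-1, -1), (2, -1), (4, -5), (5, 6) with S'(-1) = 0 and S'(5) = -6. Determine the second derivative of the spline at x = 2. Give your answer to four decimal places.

-7.5789

Let m_i = S''(x_i). Step sizes h_i = 3, 2, 1; slopes of the chords Δ_i = (y_(i+1) - y_i)/h_i = 0, -2, 11.
  3·m_0 + 10·m_1 + 2·m_2 = 6(Δ_1 - Δ_0) = -12
  2·m_1 + 6·m_2 + 1·m_3 = 6(Δ_2 - Δ_1) = 78
Clamped end conditions give two more equations: 2h_0·m_0 + h_0·m_1 = 6(Δ_0 - S'(-1)) = 0 and h_2·m_2 + 2h_2·m_3 = 6(S'(5) - Δ_2) = -102.
Solving the tridiagonal system: m_0 = 72/19, m_1 = -144/19, m_2 = 498/19, m_3 = -1218/19.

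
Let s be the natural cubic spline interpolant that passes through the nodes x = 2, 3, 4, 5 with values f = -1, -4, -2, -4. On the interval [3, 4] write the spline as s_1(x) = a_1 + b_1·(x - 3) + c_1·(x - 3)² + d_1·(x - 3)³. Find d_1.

With M_i denoting the second derivative at x_i, h_i = 1, 1, 1, and Δ_i = (y_(i+1) − y_i)/h_i = -3, 2, -2:
  1·M_0 + 4·M_1 + 1·M_2 = 6(Δ_1 - Δ_0) = 30
  1·M_1 + 4·M_2 + 1·M_3 = 6(Δ_2 - Δ_1) = -24
Natural end conditions: M_0 = M_3 = 0.
Hence M_0 = 0, M_1 = 48/5, M_2 = -42/5, M_3 = 0.
On [3, 4], with s_1(x) = a_1 + b_1·(x - 3) + c_1·(x - 3)² + d_1·(x - 3)³: c_1 = M_1/2 = 24/5, d_1 = (M_2 - M_1)/(6h_1) = -3, b_1 = Δ_1 - h_1(2M_1 + M_2)/6 = 1/5.

-3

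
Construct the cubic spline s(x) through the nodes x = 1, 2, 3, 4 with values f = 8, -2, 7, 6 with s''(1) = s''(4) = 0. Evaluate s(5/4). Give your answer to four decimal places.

Let M_i = s''(x_i). Step sizes h_i = 1, 1, 1; slopes of the chords Δ_i = (y_(i+1) - y_i)/h_i = -10, 9, -1.
  1·M_0 + 4·M_1 + 1·M_2 = 6(Δ_1 - Δ_0) = 114
  1·M_1 + 4·M_2 + 1·M_3 = 6(Δ_2 - Δ_1) = -60
Natural end conditions: M_0 = M_3 = 0.
Forward elimination and back-substitution give M_0 = 0, M_1 = 172/5, M_2 = -118/5, M_3 = 0.
On [1, 2], s(x) = 8 - 236/15·(x - 1) + 0·(x - 1)² + 86/15·(x - 1)³.
With (x - 1) = 1/4: s(5/4) = 133/32.

4.1563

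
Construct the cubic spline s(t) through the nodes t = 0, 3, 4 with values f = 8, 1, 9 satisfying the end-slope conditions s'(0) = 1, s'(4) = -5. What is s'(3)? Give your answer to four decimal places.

Write M_i for s''(x_i). With h_i = 3, 1 and divided differences Δ_i = -7/3, 8, the continuity of s' gives the tridiagonal system
  3·M_0 + 8·M_1 + 1·M_2 = 6(Δ_1 - Δ_0) = 62
Clamped end conditions give two more equations: 2h_0·M_0 + h_0·M_1 = 6(Δ_0 - s'(0)) = -20 and h_1·M_1 + 2h_1·M_2 = 6(s'(4) - Δ_1) = -78.
Solving the tridiagonal system: M_0 = -151/12, M_1 = 37/2, M_2 = -193/4.
On [3, 4], s'(t) = b_1 + 2c_1·(t - 3) + 3d_1·(t - 3)² with b_1 = Δ_1 - h_1(2M_1 + M_2)/6 = 79/8, c_1 = M_1/2 = 37/4, d_1 = (M_2 - M_1)/(6h_1) = -89/8. So s'(3) = 79/8.

9.8750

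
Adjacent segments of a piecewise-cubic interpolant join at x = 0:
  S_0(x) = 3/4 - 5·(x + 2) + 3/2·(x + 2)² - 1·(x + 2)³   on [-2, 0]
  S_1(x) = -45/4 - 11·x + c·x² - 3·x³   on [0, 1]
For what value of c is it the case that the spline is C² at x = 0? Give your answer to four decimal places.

S_0''(x) = 3 - 6·(x + 2), so S_0''(0) = -9. On the right, S_1''(0) = 2c, so c = -9/2.

-4.5000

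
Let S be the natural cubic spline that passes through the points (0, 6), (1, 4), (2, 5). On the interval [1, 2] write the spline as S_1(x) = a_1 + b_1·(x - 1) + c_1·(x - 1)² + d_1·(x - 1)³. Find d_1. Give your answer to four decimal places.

-0.7500

Let σ_i = S''(x_i). Step sizes h_i = 1, 1; slopes of the chords Δ_i = (y_(i+1) - y_i)/h_i = -2, 1.
  1·σ_0 + 4·σ_1 + 1·σ_2 = 6(Δ_1 - Δ_0) = 18
Natural end conditions: σ_0 = σ_2 = 0.
Hence σ_0 = 0, σ_1 = 9/2, σ_2 = 0.
On [1, 2], with S_1(x) = a_1 + b_1·(x - 1) + c_1·(x - 1)² + d_1·(x - 1)³: c_1 = σ_1/2 = 9/4, d_1 = (σ_2 - σ_1)/(6h_1) = -3/4, b_1 = Δ_1 - h_1(2σ_1 + σ_2)/6 = -1/2.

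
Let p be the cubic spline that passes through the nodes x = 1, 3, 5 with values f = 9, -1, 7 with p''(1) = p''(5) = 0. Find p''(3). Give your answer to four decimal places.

6.7500

Write m_i for p''(x_i). With h_i = 2, 2 and divided differences Δ_i = -5, 4, the continuity of p' gives the tridiagonal system
  2·m_0 + 8·m_1 + 2·m_2 = 6(Δ_1 - Δ_0) = 54
Natural end conditions: m_0 = m_2 = 0.
Solving the tridiagonal system: m_0 = 0, m_1 = 27/4, m_2 = 0.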